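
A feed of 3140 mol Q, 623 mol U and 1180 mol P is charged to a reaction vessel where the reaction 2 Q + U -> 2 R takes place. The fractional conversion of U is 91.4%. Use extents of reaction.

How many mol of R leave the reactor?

1140 mol

U reacted = 0.914 × 623 = 569.4 mol; ν_U = −1, so ξ = 569.4/1 = 569.4 mol.
Outlet amounts (n = n₀ + ν ξ):
  Q: 3140 − 2(569.4) = 2001
  U: 623 − 1(569.4) = 53.58
  R: 0 + 2(569.4) = 1139
  P: 1180 (inert)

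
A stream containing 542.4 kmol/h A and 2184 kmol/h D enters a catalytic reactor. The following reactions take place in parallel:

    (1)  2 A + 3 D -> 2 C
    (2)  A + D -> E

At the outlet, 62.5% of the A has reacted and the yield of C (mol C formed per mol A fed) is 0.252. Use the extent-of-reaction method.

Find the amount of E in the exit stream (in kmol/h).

Yield of C: 2ξ₁ / 542.4 = 0.252 → ξ₁ = 68.34 kmol/h.
Conversion of A: 2ξ₁ + 1ξ₂ = 0.625 × 542.4 = 339 → ξ₂ = 202.3 kmol/h.
Outlet amounts (n = n₀ + Σ ν·ξ):
  A: 542.4 − 2(68.34) − 1(202.3) = 203.4
  D: 2184 − 3(68.34) − 1(202.3) = 1777
  C: 0 + 2(68.34) = 136.7
  E: 0 + 1(202.3) = 202.3

202 kmol/h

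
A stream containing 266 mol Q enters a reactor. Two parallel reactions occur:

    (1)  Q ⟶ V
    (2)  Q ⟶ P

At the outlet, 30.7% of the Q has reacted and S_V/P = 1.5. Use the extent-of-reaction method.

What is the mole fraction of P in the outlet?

Conversion of Q: Q consumed = 0.307 × 266 = 81.66 mol = 1ξ₁ + 1ξ₂.
Selectivity: 1ξ₁ / (1ξ₂) = 1.5 → ξ₁ = 1.5 ξ₂.
Substitute: (1·1.5 + 1) ξ₂ = 81.66 → ξ₂ = 32.66 mol, ξ₁ = 49 mol.
Outlet amounts (n = n₀ + Σ ν·ξ):
  Q: 266 − 1(49) − 1(32.66) = 184.3
  V: 0 + 1(49) = 49
  P: 0 + 1(32.66) = 32.66
Total out = 266 mol; y_P = 32.66 / 266 = 0.1228.

0.123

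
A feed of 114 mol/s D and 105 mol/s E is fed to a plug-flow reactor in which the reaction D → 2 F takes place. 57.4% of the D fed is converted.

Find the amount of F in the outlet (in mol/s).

D reacted = 0.574 × 114 = 65.44 mol/s; ν_D = −1, so ξ = 65.44/1 = 65.44 mol/s.
Outlet amounts (n = n₀ + ν ξ):
  D: 114 − 1(65.44) = 48.56
  F: 0 + 2(65.44) = 130.9
  E: 105 (inert)

131 mol/s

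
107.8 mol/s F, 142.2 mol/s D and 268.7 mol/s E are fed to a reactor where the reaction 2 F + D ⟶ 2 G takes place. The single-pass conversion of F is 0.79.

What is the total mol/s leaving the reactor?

F reacted = 0.79 × 107.8 = 85.16 mol/s; ν_F = −2, so ξ = 85.16/2 = 42.58 mol/s.
Outlet amounts (n = n₀ + ν ξ):
  F: 107.8 − 2(42.58) = 22.64
  D: 142.2 − 1(42.58) = 99.62
  G: 0 + 2(42.58) = 85.16
  E: 268.7 (inert)
Total out = 22.64 + 99.62 + 85.16 + 268.7 = 476.1 mol/s.

476 mol/s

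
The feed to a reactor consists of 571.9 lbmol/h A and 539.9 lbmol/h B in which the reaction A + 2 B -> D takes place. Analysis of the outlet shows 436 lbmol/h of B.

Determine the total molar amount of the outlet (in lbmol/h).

For B: n = n₀ − 2ξ → 436 = 539.9 − 2ξ, giving ξ = 51.95 lbmol/h.
Outlet amounts (n = n₀ + ν ξ):
  A: 571.9 − 1(51.95) = 520
  B: 539.9 − 2(51.95) = 436
  D: 0 + 1(51.95) = 51.95
Total out = 520 + 436 + 51.95 = 1008 lbmol/h.

1010 lbmol/h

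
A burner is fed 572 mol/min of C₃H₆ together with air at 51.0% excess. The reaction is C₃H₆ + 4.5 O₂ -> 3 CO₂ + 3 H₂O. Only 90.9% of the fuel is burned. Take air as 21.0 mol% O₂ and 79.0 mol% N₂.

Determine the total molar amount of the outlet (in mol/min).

19300 mol/min

Stoichiometric O₂ = 4.5 × 572 = 2574 mol/min; O₂ fed = 2574 × 1.510 = 3887 mol/min.
N₂ fed = 3887 × 79/21 = 14620 mol/min.
Fuel reacted = 0.909 × 572 → ξ = 519.9 mol/min.
Outlet (n = n₀ + ν ξ):
  C₃H₆: 572 − 1(519.9) = 52.05
  O₂: 3887 − 4.5(519.9) = 1547
  N₂: 14620 (inert)
  CO₂: 0 + 3(519.9) = 1560
  H₂O: 0 + 3(519.9) = 1560
Total out = 52.05 + 1547 + 14620 + 1560 + 1560 = 19340 mol/min.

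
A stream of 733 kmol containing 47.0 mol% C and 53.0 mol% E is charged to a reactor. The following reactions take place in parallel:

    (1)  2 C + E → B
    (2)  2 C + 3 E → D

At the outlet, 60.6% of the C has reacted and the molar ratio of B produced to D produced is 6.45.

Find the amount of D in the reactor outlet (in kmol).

14 kmol

Conversion of C: C consumed = 0.606 × 344.5 = 208.8 kmol = 2ξ₁ + 2ξ₂.
Selectivity: 1ξ₁ / (1ξ₂) = 6.45 → ξ₁ = 6.45 ξ₂.
Substitute: (2·6.45 + 2) ξ₂ = 208.8 → ξ₂ = 14.01 kmol, ξ₁ = 90.37 kmol.
Outlet amounts (n = n₀ + Σ ν·ξ):
  C: 344.5 − 2(90.37) − 2(14.01) = 135.7
  E: 388.5 − 1(90.37) − 3(14.01) = 256.1
  B: 0 + 1(90.37) = 90.37
  D: 0 + 1(14.01) = 14.01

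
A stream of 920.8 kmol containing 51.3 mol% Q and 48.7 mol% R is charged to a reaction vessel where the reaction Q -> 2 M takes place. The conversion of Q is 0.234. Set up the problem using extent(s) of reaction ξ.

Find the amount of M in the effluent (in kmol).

Q reacted = 0.234 × 472.4 = 110.5 kmol; ν_Q = −1, so ξ = 110.5/1 = 110.5 kmol.
Outlet amounts (n = n₀ + ν ξ):
  Q: 472.4 − 1(110.5) = 361.8
  M: 0 + 2(110.5) = 221.1
  R: 448.4 (inert)

221 kmol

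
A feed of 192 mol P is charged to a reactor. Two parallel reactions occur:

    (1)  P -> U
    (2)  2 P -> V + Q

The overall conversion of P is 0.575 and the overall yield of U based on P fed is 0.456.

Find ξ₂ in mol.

ξ₂ = 11.4 mol

Yield of U: 1ξ₁ / 192 = 0.456 → ξ₁ = 87.55 mol.
Conversion of P: 1ξ₁ + 2ξ₂ = 0.575 × 192 = 110.4 → ξ₂ = 11.42 mol.
Outlet amounts (n = n₀ + Σ ν·ξ):
  P: 192 − 1(87.55) − 2(11.42) = 81.6
  U: 0 + 1(87.55) = 87.55
  V: 0 + 1(11.42) = 11.42
  Q: 0 + 1(11.42) = 11.42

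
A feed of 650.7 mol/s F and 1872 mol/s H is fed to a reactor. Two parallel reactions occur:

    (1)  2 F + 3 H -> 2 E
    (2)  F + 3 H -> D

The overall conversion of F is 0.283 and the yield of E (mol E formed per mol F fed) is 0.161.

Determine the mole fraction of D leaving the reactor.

0.0373

Yield of E: 2ξ₁ / 650.7 = 0.161 → ξ₁ = 52.38 mol/s.
Conversion of F: 2ξ₁ + 1ξ₂ = 0.283 × 650.7 = 184.1 → ξ₂ = 79.39 mol/s.
Outlet amounts (n = n₀ + Σ ν·ξ):
  F: 650.7 − 2(52.38) − 1(79.39) = 466.6
  H: 1872 − 3(52.38) − 3(79.39) = 1477
  E: 0 + 2(52.38) = 104.8
  D: 0 + 1(79.39) = 79.39
Total out = 2127 mol/s; y_D = 79.39 / 2127 = 0.03732.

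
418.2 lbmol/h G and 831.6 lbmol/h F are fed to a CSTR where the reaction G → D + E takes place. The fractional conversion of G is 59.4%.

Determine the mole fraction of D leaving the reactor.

G reacted = 0.594 × 418.2 = 248.4 lbmol/h; ν_G = −1, so ξ = 248.4/1 = 248.4 lbmol/h.
Outlet amounts (n = n₀ + ν ξ):
  G: 418.2 − 1(248.4) = 169.8
  D: 0 + 1(248.4) = 248.4
  E: 0 + 1(248.4) = 248.4
  F: 831.6 (inert)
Total out = 1498 lbmol/h; y_D = 248.4 / 1498 = 0.1658.

0.166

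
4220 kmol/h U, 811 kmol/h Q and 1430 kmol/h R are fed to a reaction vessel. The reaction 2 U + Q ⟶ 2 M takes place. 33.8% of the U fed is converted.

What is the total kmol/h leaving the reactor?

5750 kmol/h

U reacted = 0.338 × 4220 = 1426 kmol/h; ν_U = −2, so ξ = 1426/2 = 713.2 kmol/h.
Outlet amounts (n = n₀ + ν ξ):
  U: 4220 − 2(713.2) = 2794
  Q: 811 − 1(713.2) = 97.82
  M: 0 + 2(713.2) = 1426
  R: 1430 (inert)
Total out = 2794 + 97.82 + 1426 + 1430 = 5748 kmol/h.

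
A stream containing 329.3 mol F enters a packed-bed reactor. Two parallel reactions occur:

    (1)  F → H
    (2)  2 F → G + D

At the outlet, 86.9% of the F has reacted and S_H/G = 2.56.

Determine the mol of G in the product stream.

Conversion of F: F consumed = 0.869 × 329.3 = 286.2 mol = 1ξ₁ + 2ξ₂.
Selectivity: 1ξ₁ / (1ξ₂) = 2.56 → ξ₁ = 2.56 ξ₂.
Substitute: (1·2.56 + 2) ξ₂ = 286.2 → ξ₂ = 62.75 mol, ξ₁ = 160.7 mol.
Outlet amounts (n = n₀ + Σ ν·ξ):
  F: 329.3 − 1(160.7) − 2(62.75) = 43.14
  H: 0 + 1(160.7) = 160.7
  G: 0 + 1(62.75) = 62.75
  D: 0 + 1(62.75) = 62.75

62.8 mol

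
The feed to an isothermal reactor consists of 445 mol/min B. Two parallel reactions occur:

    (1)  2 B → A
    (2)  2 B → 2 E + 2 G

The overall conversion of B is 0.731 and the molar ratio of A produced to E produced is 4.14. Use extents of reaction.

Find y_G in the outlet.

0.105

Conversion of B: B consumed = 0.731 × 445 = 325.3 mol/min = 2ξ₁ + 2ξ₂.
Selectivity: 1ξ₁ / (2ξ₂) = 4.14 → ξ₁ = 8.28 ξ₂.
Substitute: (2·8.28 + 2) ξ₂ = 325.3 → ξ₂ = 17.53 mol/min, ξ₁ = 145.1 mol/min.
Outlet amounts (n = n₀ + Σ ν·ξ):
  B: 445 − 2(145.1) − 2(17.53) = 119.7
  A: 0 + 1(145.1) = 145.1
  E: 0 + 2(17.53) = 35.05
  G: 0 + 2(17.53) = 35.05
Total out = 334.9 mol/min; y_G = 35.05 / 334.9 = 0.1047.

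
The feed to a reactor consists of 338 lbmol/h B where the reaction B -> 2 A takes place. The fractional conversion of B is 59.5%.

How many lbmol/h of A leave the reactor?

402 lbmol/h

B reacted = 0.595 × 338 = 201.1 lbmol/h; ν_B = −1, so ξ = 201.1/1 = 201.1 lbmol/h.
Outlet amounts (n = n₀ + ν ξ):
  B: 338 − 1(201.1) = 136.9
  A: 0 + 2(201.1) = 402.2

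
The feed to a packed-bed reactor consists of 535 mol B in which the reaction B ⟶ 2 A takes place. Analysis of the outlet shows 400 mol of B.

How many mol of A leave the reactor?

For B: n = n₀ − 1ξ → 400 = 535 − 1ξ, giving ξ = 135 mol.
Outlet amounts (n = n₀ + ν ξ):
  B: 535 − 1(135) = 400
  A: 0 + 2(135) = 270

270 mol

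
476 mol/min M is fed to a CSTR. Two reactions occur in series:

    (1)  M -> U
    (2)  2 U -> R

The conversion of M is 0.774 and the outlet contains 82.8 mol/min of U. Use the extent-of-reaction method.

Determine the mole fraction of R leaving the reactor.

0.429

Conversion of M: M consumed = 1ξ₁ = 0.774 × 476 → ξ₁ = 368.4 mol/min.
U balance: n_U = 0 + 1ξ₁ − 2ξ₂ = 82.8 → ξ₂ = (1·368.4 − 82.8)/2 = 142.8 mol/min.
Outlet amounts (n = n₀ + Σ ν·ξ):
  M: 476 − 1(368.4) = 107.6
  U: 0 + 1(368.4) − 2(142.8) = 82.8
  R: 0 + 1(142.8) = 142.8
Total out = 333.2 mol/min; y_R = 142.8 / 333.2 = 0.4286.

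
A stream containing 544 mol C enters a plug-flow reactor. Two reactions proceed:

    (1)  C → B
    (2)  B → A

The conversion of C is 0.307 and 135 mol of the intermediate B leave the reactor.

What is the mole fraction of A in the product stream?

Conversion of C: C consumed = 1ξ₁ = 0.307 × 544 → ξ₁ = 167 mol.
B balance: n_B = 0 + 1ξ₁ − 1ξ₂ = 135 → ξ₂ = (1·167 − 135)/1 = 32.01 mol.
Outlet amounts (n = n₀ + Σ ν·ξ):
  C: 544 − 1(167) = 377
  B: 0 + 1(167) − 1(32.01) = 135
  A: 0 + 1(32.01) = 32.01
Total out = 544 mol; y_A = 32.01 / 544 = 0.05884.

0.0588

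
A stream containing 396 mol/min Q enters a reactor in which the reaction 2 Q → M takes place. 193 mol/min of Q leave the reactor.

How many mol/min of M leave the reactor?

For Q: n = n₀ − 2ξ → 193 = 396 − 2ξ, giving ξ = 101.5 mol/min.
Outlet amounts (n = n₀ + ν ξ):
  Q: 396 − 2(101.5) = 193
  M: 0 + 1(101.5) = 101.5

102 mol/min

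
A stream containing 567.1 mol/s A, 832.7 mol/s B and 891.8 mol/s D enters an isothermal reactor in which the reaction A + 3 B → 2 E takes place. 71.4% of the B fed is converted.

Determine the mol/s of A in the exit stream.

369 mol/s

B reacted = 0.714 × 832.7 = 594.5 mol/s; ν_B = −3, so ξ = 594.5/3 = 198.2 mol/s.
Outlet amounts (n = n₀ + ν ξ):
  A: 567.1 − 1(198.2) = 368.9
  B: 832.7 − 3(198.2) = 238.2
  E: 0 + 2(198.2) = 396.4
  D: 891.8 (inert)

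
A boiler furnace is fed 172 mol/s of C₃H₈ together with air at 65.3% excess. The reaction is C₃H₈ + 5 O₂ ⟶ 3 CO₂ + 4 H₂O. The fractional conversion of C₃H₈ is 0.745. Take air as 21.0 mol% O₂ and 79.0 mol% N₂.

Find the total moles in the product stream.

Stoichiometric O₂ = 5 × 172 = 860 mol/s; O₂ fed = 860 × 1.653 = 1422 mol/s.
N₂ fed = 1422 × 79/21 = 5348 mol/s.
Fuel reacted = 0.745 × 172 → ξ = 128.1 mol/s.
Outlet (n = n₀ + ν ξ):
  C₃H₈: 172 − 1(128.1) = 43.86
  O₂: 1422 − 5(128.1) = 780.9
  N₂: 5348 (inert)
  CO₂: 0 + 3(128.1) = 384.4
  H₂O: 0 + 4(128.1) = 512.6
Total out = 43.86 + 780.9 + 5348 + 384.4 + 512.6 = 7070 mol/s.

7070 mol/s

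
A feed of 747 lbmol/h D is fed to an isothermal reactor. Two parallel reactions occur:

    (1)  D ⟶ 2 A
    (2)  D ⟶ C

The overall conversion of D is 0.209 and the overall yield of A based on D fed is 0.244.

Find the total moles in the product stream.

Yield of A: 2ξ₁ / 747 = 0.244 → ξ₁ = 91.13 lbmol/h.
Conversion of D: 1ξ₁ + 1ξ₂ = 0.209 × 747 = 156.1 → ξ₂ = 64.99 lbmol/h.
Outlet amounts (n = n₀ + Σ ν·ξ):
  D: 747 − 1(91.13) − 1(64.99) = 590.9
  A: 0 + 2(91.13) = 182.3
  C: 0 + 1(64.99) = 64.99
Total out = 590.9 + 182.3 + 64.99 = 838.1 lbmol/h.

838 lbmol/h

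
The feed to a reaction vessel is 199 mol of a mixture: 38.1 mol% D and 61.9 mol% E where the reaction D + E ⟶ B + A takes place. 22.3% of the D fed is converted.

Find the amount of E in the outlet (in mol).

106 mol

D reacted = 0.223 × 75.82 = 16.91 mol; ν_D = −1, so ξ = 16.91/1 = 16.91 mol.
Outlet amounts (n = n₀ + ν ξ):
  D: 75.82 − 1(16.91) = 58.91
  E: 123.2 − 1(16.91) = 106.3
  B: 0 + 1(16.91) = 16.91
  A: 0 + 1(16.91) = 16.91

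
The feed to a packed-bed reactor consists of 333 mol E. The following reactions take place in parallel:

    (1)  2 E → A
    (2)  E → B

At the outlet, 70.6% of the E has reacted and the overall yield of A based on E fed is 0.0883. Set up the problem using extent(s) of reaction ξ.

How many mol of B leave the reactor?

176 mol

Yield of A: 1ξ₁ / 333 = 0.0883 → ξ₁ = 29.4 mol.
Conversion of E: 2ξ₁ + 1ξ₂ = 0.706 × 333 = 235.1 → ξ₂ = 176.3 mol.
Outlet amounts (n = n₀ + Σ ν·ξ):
  E: 333 − 2(29.4) − 1(176.3) = 97.9
  A: 0 + 1(29.4) = 29.4
  B: 0 + 1(176.3) = 176.3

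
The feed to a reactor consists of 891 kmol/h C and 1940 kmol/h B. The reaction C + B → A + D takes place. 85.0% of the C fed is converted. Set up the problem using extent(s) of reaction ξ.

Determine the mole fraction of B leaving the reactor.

0.418

C reacted = 0.85 × 891 = 757.4 kmol/h; ν_C = −1, so ξ = 757.4/1 = 757.4 kmol/h.
Outlet amounts (n = n₀ + ν ξ):
  C: 891 − 1(757.4) = 133.6
  B: 1940 − 1(757.4) = 1183
  A: 0 + 1(757.4) = 757.4
  D: 0 + 1(757.4) = 757.4
Total out = 2831 kmol/h; y_B = 1183 / 2831 = 0.4177.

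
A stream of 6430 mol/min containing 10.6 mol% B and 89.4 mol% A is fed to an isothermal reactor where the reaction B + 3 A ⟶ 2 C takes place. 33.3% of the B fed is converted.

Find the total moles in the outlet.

5980 mol/min

B reacted = 0.333 × 681.6 = 227 mol/min; ν_B = −1, so ξ = 227/1 = 227 mol/min.
Outlet amounts (n = n₀ + ν ξ):
  B: 681.6 − 1(227) = 454.6
  A: 5748 − 3(227) = 5068
  C: 0 + 2(227) = 453.9
Total out = 454.6 + 5068 + 453.9 = 5976 mol/min.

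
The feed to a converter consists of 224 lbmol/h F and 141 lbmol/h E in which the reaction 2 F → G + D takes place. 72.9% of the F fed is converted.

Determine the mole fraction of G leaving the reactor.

0.224

F reacted = 0.729 × 224 = 163.3 lbmol/h; ν_F = −2, so ξ = 163.3/2 = 81.65 lbmol/h.
Outlet amounts (n = n₀ + ν ξ):
  F: 224 − 2(81.65) = 60.7
  G: 0 + 1(81.65) = 81.65
  D: 0 + 1(81.65) = 81.65
  E: 141 (inert)
Total out = 365 lbmol/h; y_G = 81.65 / 365 = 0.2237.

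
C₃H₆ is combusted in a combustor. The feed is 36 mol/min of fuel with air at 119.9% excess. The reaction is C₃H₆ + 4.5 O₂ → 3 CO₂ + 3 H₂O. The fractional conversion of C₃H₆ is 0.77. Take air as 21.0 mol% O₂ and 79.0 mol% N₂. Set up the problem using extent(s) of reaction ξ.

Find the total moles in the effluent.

Stoichiometric O₂ = 4.5 × 36 = 162 mol/min; O₂ fed = 162 × 2.199 = 356.2 mol/min.
N₂ fed = 356.2 × 79/21 = 1340 mol/min.
Fuel reacted = 0.77 × 36 → ξ = 27.72 mol/min.
Outlet (n = n₀ + ν ξ):
  C₃H₆: 36 − 1(27.72) = 8.28
  O₂: 356.2 − 4.5(27.72) = 231.5
  N₂: 1340 (inert)
  CO₂: 0 + 3(27.72) = 83.16
  H₂O: 0 + 3(27.72) = 83.16
Total out = 8.28 + 231.5 + 1340 + 83.16 + 83.16 = 1746 mol/min.

1750 mol/min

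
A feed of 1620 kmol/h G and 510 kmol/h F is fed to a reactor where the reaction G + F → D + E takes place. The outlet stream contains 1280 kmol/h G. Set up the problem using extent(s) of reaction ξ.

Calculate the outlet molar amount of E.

340 kmol/h

For G: n = n₀ − 1ξ → 1280 = 1620 − 1ξ, giving ξ = 340 kmol/h.
Outlet amounts (n = n₀ + ν ξ):
  G: 1620 − 1(340) = 1280
  F: 510 − 1(340) = 170
  D: 0 + 1(340) = 340
  E: 0 + 1(340) = 340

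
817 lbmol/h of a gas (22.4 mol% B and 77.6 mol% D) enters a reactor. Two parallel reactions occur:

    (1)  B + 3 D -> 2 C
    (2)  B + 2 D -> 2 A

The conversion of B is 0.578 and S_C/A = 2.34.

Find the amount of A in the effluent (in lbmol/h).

63.3 lbmol/h

Conversion of B: B consumed = 0.578 × 183 = 105.8 lbmol/h = 1ξ₁ + 1ξ₂.
Selectivity: 2ξ₁ / (2ξ₂) = 2.34 → ξ₁ = 2.34 ξ₂.
Substitute: (1·2.34 + 1) ξ₂ = 105.8 → ξ₂ = 31.67 lbmol/h, ξ₁ = 74.11 lbmol/h.
Outlet amounts (n = n₀ + Σ ν·ξ):
  B: 183 − 1(74.11) − 1(31.67) = 77.23
  D: 634 − 3(74.11) − 2(31.67) = 348.3
  C: 0 + 2(74.11) = 148.2
  A: 0 + 2(31.67) = 63.34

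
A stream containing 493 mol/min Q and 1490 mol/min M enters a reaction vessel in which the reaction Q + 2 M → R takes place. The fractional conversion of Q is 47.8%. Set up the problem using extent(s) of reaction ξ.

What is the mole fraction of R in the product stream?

0.156

Q reacted = 0.478 × 493 = 235.7 mol/min; ν_Q = −1, so ξ = 235.7/1 = 235.7 mol/min.
Outlet amounts (n = n₀ + ν ξ):
  Q: 493 − 1(235.7) = 257.3
  M: 1490 − 2(235.7) = 1019
  R: 0 + 1(235.7) = 235.7
Total out = 1512 mol/min; y_R = 235.7 / 1512 = 0.1559.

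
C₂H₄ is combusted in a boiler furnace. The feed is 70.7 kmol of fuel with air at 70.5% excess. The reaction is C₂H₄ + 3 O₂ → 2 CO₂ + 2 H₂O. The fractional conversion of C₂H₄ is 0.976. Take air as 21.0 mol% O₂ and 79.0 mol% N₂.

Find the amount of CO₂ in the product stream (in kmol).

Stoichiometric O₂ = 3 × 70.7 = 212.1 kmol; O₂ fed = 212.1 × 1.705 = 361.6 kmol.
N₂ fed = 361.6 × 79/21 = 1360 kmol.
Fuel reacted = 0.976 × 70.7 → ξ = 69 kmol.
Outlet (n = n₀ + ν ξ):
  C₂H₄: 70.7 − 1(69) = 1.697
  O₂: 361.6 − 3(69) = 154.6
  N₂: 1360 (inert)
  CO₂: 0 + 2(69) = 138
  H₂O: 0 + 2(69) = 138

138 kmol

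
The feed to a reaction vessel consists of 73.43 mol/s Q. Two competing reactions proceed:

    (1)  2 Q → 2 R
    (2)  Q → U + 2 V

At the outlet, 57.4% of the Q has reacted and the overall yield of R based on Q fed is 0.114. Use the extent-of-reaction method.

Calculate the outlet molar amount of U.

Yield of R: 2ξ₁ / 73.43 = 0.114 → ξ₁ = 4.186 mol/s.
Conversion of Q: 2ξ₁ + 1ξ₂ = 0.574 × 73.43 = 42.15 → ξ₂ = 33.78 mol/s.
Outlet amounts (n = n₀ + Σ ν·ξ):
  Q: 73.43 − 2(4.186) − 1(33.78) = 31.28
  R: 0 + 2(4.186) = 8.371
  U: 0 + 1(33.78) = 33.78
  V: 0 + 2(33.78) = 67.56

33.8 mol/s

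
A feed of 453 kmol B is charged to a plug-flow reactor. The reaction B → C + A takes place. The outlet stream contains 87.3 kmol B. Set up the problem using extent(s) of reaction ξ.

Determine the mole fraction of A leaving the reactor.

0.447

For B: n = n₀ − 1ξ → 87.3 = 453 − 1ξ, giving ξ = 365.7 kmol.
Outlet amounts (n = n₀ + ν ξ):
  B: 453 − 1(365.7) = 87.3
  C: 0 + 1(365.7) = 365.7
  A: 0 + 1(365.7) = 365.7
Total out = 818.7 kmol; y_A = 365.7 / 818.7 = 0.4467.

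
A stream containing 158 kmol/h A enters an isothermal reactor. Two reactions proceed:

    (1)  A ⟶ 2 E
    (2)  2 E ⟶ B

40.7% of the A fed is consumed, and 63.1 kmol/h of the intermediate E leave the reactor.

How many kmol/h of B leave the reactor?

Conversion of A: A consumed = 1ξ₁ = 0.407 × 158 → ξ₁ = 64.31 kmol/h.
E balance: n_E = 0 + 2ξ₁ − 2ξ₂ = 63.1 → ξ₂ = (2·64.31 − 63.1)/2 = 32.76 kmol/h.
Outlet amounts (n = n₀ + Σ ν·ξ):
  A: 158 − 1(64.31) = 93.69
  E: 0 + 2(64.31) − 2(32.76) = 63.1
  B: 0 + 1(32.76) = 32.76

32.8 kmol/h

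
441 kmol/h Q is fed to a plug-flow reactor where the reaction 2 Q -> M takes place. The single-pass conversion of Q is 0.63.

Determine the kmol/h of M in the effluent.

Q reacted = 0.63 × 441 = 277.8 kmol/h; ν_Q = −2, so ξ = 277.8/2 = 138.9 kmol/h.
Outlet amounts (n = n₀ + ν ξ):
  Q: 441 − 2(138.9) = 163.2
  M: 0 + 1(138.9) = 138.9

139 kmol/h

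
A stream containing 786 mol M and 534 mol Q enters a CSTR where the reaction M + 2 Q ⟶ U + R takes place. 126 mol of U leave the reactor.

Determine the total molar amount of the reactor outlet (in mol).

1190 mol

For U: n = n₀ + 1ξ → 126 = 0 + 1ξ, giving ξ = 126 mol.
Outlet amounts (n = n₀ + ν ξ):
  M: 786 − 1(126) = 660
  Q: 534 − 2(126) = 282
  U: 0 + 1(126) = 126
  R: 0 + 1(126) = 126
Total out = 660 + 282 + 126 + 126 = 1194 mol.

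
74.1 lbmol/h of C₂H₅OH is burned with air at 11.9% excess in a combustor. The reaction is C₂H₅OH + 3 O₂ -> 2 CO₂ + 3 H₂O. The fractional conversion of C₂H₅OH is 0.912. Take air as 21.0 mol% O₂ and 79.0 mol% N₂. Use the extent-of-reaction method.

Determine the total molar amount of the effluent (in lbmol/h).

1330 lbmol/h

Stoichiometric O₂ = 3 × 74.1 = 222.3 lbmol/h; O₂ fed = 222.3 × 1.119 = 248.8 lbmol/h.
N₂ fed = 248.8 × 79/21 = 935.8 lbmol/h.
Fuel reacted = 0.912 × 74.1 → ξ = 67.58 lbmol/h.
Outlet (n = n₀ + ν ξ):
  C₂H₅OH: 74.1 − 1(67.58) = 6.521
  O₂: 248.8 − 3(67.58) = 46.02
  N₂: 935.8 (inert)
  CO₂: 0 + 2(67.58) = 135.2
  H₂O: 0 + 3(67.58) = 202.7
Total out = 6.521 + 46.02 + 935.8 + 135.2 + 202.7 = 1326 lbmol/h.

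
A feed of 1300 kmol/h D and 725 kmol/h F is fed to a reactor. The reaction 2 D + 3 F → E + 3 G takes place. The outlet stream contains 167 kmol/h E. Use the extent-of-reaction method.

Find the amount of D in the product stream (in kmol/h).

For E: n = n₀ + 1ξ → 167 = 0 + 1ξ, giving ξ = 167 kmol/h.
Outlet amounts (n = n₀ + ν ξ):
  D: 1300 − 2(167) = 966
  F: 725 − 3(167) = 224
  E: 0 + 1(167) = 167
  G: 0 + 3(167) = 501

966 kmol/h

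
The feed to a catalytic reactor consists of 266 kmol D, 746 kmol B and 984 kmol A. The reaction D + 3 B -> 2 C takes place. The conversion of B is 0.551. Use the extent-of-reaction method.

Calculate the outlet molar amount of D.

B reacted = 0.551 × 746 = 411 kmol; ν_B = −3, so ξ = 411/3 = 137 kmol.
Outlet amounts (n = n₀ + ν ξ):
  D: 266 − 1(137) = 129
  B: 746 − 3(137) = 335
  C: 0 + 2(137) = 274
  A: 984 (inert)

129 kmol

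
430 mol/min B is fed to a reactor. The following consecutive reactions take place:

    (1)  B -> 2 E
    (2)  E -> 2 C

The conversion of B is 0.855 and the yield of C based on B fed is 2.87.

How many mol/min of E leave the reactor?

118 mol/min

Conversion of B: B consumed = 1ξ₁ = 0.855 × 430 → ξ₁ = 367.6 mol/min.
Yield of C: 2ξ₂ / 430 = 2.87 → ξ₂ = 617.1 mol/min.
Outlet amounts (n = n₀ + Σ ν·ξ):
  B: 430 − 1(367.6) = 62.35
  E: 0 + 2(367.6) − 1(617.1) = 118.2
  C: 0 + 2(617.1) = 1234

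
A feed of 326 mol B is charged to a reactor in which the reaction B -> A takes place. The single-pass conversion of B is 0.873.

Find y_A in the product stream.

0.873

B reacted = 0.873 × 326 = 284.6 mol; ν_B = −1, so ξ = 284.6/1 = 284.6 mol.
Outlet amounts (n = n₀ + ν ξ):
  B: 326 − 1(284.6) = 41.4
  A: 0 + 1(284.6) = 284.6
Total out = 326 mol; y_A = 284.6 / 326 = 0.873.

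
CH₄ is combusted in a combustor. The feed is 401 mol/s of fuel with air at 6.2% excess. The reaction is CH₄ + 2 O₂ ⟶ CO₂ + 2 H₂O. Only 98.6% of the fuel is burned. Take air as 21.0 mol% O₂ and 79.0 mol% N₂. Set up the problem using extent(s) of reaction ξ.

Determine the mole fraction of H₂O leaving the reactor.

0.177

Stoichiometric O₂ = 2 × 401 = 802 mol/s; O₂ fed = 802 × 1.062 = 851.7 mol/s.
N₂ fed = 851.7 × 79/21 = 3204 mol/s.
Fuel reacted = 0.986 × 401 → ξ = 395.4 mol/s.
Outlet (n = n₀ + ν ξ):
  CH₄: 401 − 1(395.4) = 5.614
  O₂: 851.7 − 2(395.4) = 60.95
  N₂: 3204 (inert)
  CO₂: 0 + 1(395.4) = 395.4
  H₂O: 0 + 2(395.4) = 790.8
Total out = 4457 mol/s; y_H₂O = 790.8 / 4457 = 0.1774.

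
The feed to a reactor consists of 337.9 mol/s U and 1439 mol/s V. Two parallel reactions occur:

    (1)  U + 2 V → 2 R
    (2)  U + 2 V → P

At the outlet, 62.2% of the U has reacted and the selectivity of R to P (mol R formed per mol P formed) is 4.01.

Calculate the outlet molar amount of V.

1020 mol/s

Conversion of U: U consumed = 0.622 × 337.9 = 210.2 mol/s = 1ξ₁ + 1ξ₂.
Selectivity: 2ξ₁ / (1ξ₂) = 4.01 → ξ₁ = 2.005 ξ₂.
Substitute: (1·2.005 + 1) ξ₂ = 210.2 → ξ₂ = 69.94 mol/s, ξ₁ = 140.2 mol/s.
Outlet amounts (n = n₀ + Σ ν·ξ):
  U: 337.9 − 1(140.2) − 1(69.94) = 127.7
  V: 1439 − 2(140.2) − 2(69.94) = 1019
  R: 0 + 2(140.2) = 280.5
  P: 0 + 1(69.94) = 69.94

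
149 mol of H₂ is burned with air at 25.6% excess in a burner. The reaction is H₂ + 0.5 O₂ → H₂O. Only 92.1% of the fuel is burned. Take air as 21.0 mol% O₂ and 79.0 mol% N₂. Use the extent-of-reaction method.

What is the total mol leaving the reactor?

526 mol

Stoichiometric O₂ = 0.5 × 149 = 74.5 mol; O₂ fed = 74.5 × 1.256 = 93.57 mol.
N₂ fed = 93.57 × 79/21 = 352 mol.
Fuel reacted = 0.921 × 149 → ξ = 137.2 mol.
Outlet (n = n₀ + ν ξ):
  H₂: 149 − 1(137.2) = 11.77
  O₂: 93.57 − 0.5(137.2) = 24.96
  N₂: 352 (inert)
  H₂O: 0 + 1(137.2) = 137.2
Total out = 11.77 + 24.96 + 352 + 137.2 = 526 mol.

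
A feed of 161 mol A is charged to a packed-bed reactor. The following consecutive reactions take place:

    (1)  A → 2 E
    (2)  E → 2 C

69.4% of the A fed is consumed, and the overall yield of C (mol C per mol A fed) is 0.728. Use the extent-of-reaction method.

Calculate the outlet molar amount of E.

165 mol

Conversion of A: A consumed = 1ξ₁ = 0.694 × 161 → ξ₁ = 111.7 mol.
Yield of C: 2ξ₂ / 161 = 0.728 → ξ₂ = 58.6 mol.
Outlet amounts (n = n₀ + Σ ν·ξ):
  A: 161 − 1(111.7) = 49.27
  E: 0 + 2(111.7) − 1(58.6) = 164.9
  C: 0 + 2(58.6) = 117.2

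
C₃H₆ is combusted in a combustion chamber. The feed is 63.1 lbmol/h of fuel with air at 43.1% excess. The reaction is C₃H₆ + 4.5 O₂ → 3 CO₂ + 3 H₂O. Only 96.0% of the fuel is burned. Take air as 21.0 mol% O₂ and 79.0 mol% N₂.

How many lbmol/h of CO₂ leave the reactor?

Stoichiometric O₂ = 4.5 × 63.1 = 283.9 lbmol/h; O₂ fed = 283.9 × 1.431 = 406.3 lbmol/h.
N₂ fed = 406.3 × 79/21 = 1529 lbmol/h.
Fuel reacted = 0.96 × 63.1 → ξ = 60.58 lbmol/h.
Outlet (n = n₀ + ν ξ):
  C₃H₆: 63.1 − 1(60.58) = 2.524
  O₂: 406.3 − 4.5(60.58) = 133.7
  N₂: 1529 (inert)
  CO₂: 0 + 3(60.58) = 181.7
  H₂O: 0 + 3(60.58) = 181.7

182 lbmol/h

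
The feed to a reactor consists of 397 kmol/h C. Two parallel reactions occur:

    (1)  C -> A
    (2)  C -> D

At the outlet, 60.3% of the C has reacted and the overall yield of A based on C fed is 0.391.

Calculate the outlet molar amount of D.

Yield of A: 1ξ₁ / 397 = 0.391 → ξ₁ = 155.2 kmol/h.
Conversion of C: 1ξ₁ + 1ξ₂ = 0.603 × 397 = 239.4 → ξ₂ = 84.16 kmol/h.
Outlet amounts (n = n₀ + Σ ν·ξ):
  C: 397 − 1(155.2) − 1(84.16) = 157.6
  A: 0 + 1(155.2) = 155.2
  D: 0 + 1(84.16) = 84.16

84.2 kmol/h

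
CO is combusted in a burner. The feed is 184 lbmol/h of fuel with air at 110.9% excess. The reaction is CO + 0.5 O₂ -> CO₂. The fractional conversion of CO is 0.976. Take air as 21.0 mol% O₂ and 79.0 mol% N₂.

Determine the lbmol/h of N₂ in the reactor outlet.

730 lbmol/h

Stoichiometric O₂ = 0.5 × 184 = 92 lbmol/h; O₂ fed = 92 × 2.109 = 194 lbmol/h.
N₂ fed = 194 × 79/21 = 729.9 lbmol/h.
Fuel reacted = 0.976 × 184 → ξ = 179.6 lbmol/h.
Outlet (n = n₀ + ν ξ):
  CO: 184 − 1(179.6) = 4.416
  O₂: 194 − 0.5(179.6) = 104.2
  N₂: 729.9 (inert)
  CO₂: 0 + 1(179.6) = 179.6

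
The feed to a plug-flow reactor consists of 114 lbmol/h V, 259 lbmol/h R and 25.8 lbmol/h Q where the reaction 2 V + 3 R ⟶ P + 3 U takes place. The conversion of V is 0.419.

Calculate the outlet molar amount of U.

V reacted = 0.419 × 114 = 47.77 lbmol/h; ν_V = −2, so ξ = 47.77/2 = 23.88 lbmol/h.
Outlet amounts (n = n₀ + ν ξ):
  V: 114 − 2(23.88) = 66.23
  R: 259 − 3(23.88) = 187.4
  P: 0 + 1(23.88) = 23.88
  U: 0 + 3(23.88) = 71.65
  Q: 25.8 (inert)

71.6 lbmol/h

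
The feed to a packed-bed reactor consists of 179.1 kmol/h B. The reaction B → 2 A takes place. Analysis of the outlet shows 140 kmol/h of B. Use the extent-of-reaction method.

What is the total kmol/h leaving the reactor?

218 kmol/h

For B: n = n₀ − 1ξ → 140 = 179.1 − 1ξ, giving ξ = 39.1 kmol/h.
Outlet amounts (n = n₀ + ν ξ):
  B: 179.1 − 1(39.1) = 140
  A: 0 + 2(39.1) = 78.2
Total out = 140 + 78.2 = 218.2 kmol/h.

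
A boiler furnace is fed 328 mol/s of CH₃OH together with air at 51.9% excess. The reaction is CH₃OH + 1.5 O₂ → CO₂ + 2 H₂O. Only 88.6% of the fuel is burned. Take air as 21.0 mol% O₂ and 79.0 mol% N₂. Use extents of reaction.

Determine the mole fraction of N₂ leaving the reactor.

0.697

Stoichiometric O₂ = 1.5 × 328 = 492 mol/s; O₂ fed = 492 × 1.519 = 747.3 mol/s.
N₂ fed = 747.3 × 79/21 = 2811 mol/s.
Fuel reacted = 0.886 × 328 → ξ = 290.6 mol/s.
Outlet (n = n₀ + ν ξ):
  CH₃OH: 328 − 1(290.6) = 37.39
  O₂: 747.3 − 1.5(290.6) = 311.4
  N₂: 2811 (inert)
  CO₂: 0 + 1(290.6) = 290.6
  H₂O: 0 + 2(290.6) = 581.2
Total out = 4032 mol/s; y_N₂ = 2811 / 4032 = 0.6973.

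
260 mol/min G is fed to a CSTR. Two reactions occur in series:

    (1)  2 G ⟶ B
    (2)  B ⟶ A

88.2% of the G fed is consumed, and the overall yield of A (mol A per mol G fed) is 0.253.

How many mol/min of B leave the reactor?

Conversion of G: G consumed = 2ξ₁ = 0.882 × 260 → ξ₁ = 114.7 mol/min.
Yield of A: 1ξ₂ / 260 = 0.253 → ξ₂ = 65.78 mol/min.
Outlet amounts (n = n₀ + Σ ν·ξ):
  G: 260 − 2(114.7) = 30.68
  B: 0 + 1(114.7) − 1(65.78) = 48.88
  A: 0 + 1(65.78) = 65.78

48.9 mol/min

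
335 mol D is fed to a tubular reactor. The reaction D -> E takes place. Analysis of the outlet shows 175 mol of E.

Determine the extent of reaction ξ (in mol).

For E: n = n₀ + 1ξ → 175 = 0 + 1ξ, giving ξ = 175 mol.
Outlet amounts (n = n₀ + ν ξ):
  D: 335 − 1(175) = 160
  E: 0 + 1(175) = 175

ξ = 175 mol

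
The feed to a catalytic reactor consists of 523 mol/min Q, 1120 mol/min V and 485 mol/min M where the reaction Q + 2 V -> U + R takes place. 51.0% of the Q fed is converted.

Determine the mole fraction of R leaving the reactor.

Q reacted = 0.51 × 523 = 266.7 mol/min; ν_Q = −1, so ξ = 266.7/1 = 266.7 mol/min.
Outlet amounts (n = n₀ + ν ξ):
  Q: 523 − 1(266.7) = 256.3
  V: 1120 − 2(266.7) = 586.5
  U: 0 + 1(266.7) = 266.7
  R: 0 + 1(266.7) = 266.7
  M: 485 (inert)
Total out = 1861 mol/min; y_R = 266.7 / 1861 = 0.1433.

0.143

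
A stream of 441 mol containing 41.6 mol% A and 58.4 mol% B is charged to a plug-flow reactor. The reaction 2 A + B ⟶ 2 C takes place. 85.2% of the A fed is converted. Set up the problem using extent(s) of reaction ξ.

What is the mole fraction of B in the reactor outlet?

A reacted = 0.852 × 183.5 = 156.3 mol; ν_A = −2, so ξ = 156.3/2 = 78.15 mol.
Outlet amounts (n = n₀ + ν ξ):
  A: 183.5 − 2(78.15) = 27.15
  B: 257.5 − 1(78.15) = 179.4
  C: 0 + 2(78.15) = 156.3
Total out = 362.8 mol; y_B = 179.4 / 362.8 = 0.4944.

0.494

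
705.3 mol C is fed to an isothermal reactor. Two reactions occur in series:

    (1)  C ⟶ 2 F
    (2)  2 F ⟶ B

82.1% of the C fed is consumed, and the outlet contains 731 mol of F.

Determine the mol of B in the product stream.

Conversion of C: C consumed = 1ξ₁ = 0.821 × 705.3 → ξ₁ = 579.1 mol.
F balance: n_F = 0 + 2ξ₁ − 2ξ₂ = 731 → ξ₂ = (2·579.1 − 731)/2 = 213.6 mol.
Outlet amounts (n = n₀ + Σ ν·ξ):
  C: 705.3 − 1(579.1) = 126.2
  F: 0 + 2(579.1) − 2(213.6) = 731
  B: 0 + 1(213.6) = 213.6

214 mol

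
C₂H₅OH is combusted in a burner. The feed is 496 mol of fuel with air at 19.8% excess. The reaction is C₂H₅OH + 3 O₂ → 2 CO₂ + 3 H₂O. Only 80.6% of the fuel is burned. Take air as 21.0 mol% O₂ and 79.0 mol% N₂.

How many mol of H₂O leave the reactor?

1200 mol

Stoichiometric O₂ = 3 × 496 = 1488 mol; O₂ fed = 1488 × 1.198 = 1783 mol.
N₂ fed = 1783 × 79/21 = 6706 mol.
Fuel reacted = 0.806 × 496 → ξ = 399.8 mol.
Outlet (n = n₀ + ν ξ):
  C₂H₅OH: 496 − 1(399.8) = 96.22
  O₂: 1783 − 3(399.8) = 583.3
  N₂: 6706 (inert)
  CO₂: 0 + 2(399.8) = 799.6
  H₂O: 0 + 3(399.8) = 1199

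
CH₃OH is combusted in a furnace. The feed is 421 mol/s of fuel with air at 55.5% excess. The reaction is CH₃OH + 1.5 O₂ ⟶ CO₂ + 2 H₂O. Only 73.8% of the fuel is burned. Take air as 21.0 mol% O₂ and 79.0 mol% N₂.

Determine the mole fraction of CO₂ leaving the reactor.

Stoichiometric O₂ = 1.5 × 421 = 631.5 mol/s; O₂ fed = 631.5 × 1.555 = 982 mol/s.
N₂ fed = 982 × 79/21 = 3694 mol/s.
Fuel reacted = 0.738 × 421 → ξ = 310.7 mol/s.
Outlet (n = n₀ + ν ξ):
  CH₃OH: 421 − 1(310.7) = 110.3
  O₂: 982 − 1.5(310.7) = 515.9
  N₂: 3694 (inert)
  CO₂: 0 + 1(310.7) = 310.7
  H₂O: 0 + 2(310.7) = 621.4
Total out = 5252 mol/s; y_CO₂ = 310.7 / 5252 = 0.05915.

0.0592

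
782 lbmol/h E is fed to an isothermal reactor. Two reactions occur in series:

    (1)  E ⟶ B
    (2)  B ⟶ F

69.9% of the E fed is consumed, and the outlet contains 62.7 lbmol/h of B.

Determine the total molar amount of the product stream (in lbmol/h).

782 lbmol/h

Conversion of E: E consumed = 1ξ₁ = 0.699 × 782 → ξ₁ = 546.6 lbmol/h.
B balance: n_B = 0 + 1ξ₁ − 1ξ₂ = 62.7 → ξ₂ = (1·546.6 − 62.7)/1 = 483.9 lbmol/h.
Outlet amounts (n = n₀ + Σ ν·ξ):
  E: 782 − 1(546.6) = 235.4
  B: 0 + 1(546.6) − 1(483.9) = 62.7
  F: 0 + 1(483.9) = 483.9
Total out = 235.4 + 62.7 + 483.9 = 782 lbmol/h.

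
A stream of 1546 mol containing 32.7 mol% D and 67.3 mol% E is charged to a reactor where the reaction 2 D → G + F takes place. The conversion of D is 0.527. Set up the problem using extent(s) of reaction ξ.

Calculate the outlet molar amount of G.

D reacted = 0.527 × 505.5 = 266.4 mol; ν_D = −2, so ξ = 266.4/2 = 133.2 mol.
Outlet amounts (n = n₀ + ν ξ):
  D: 505.5 − 2(133.2) = 239.1
  G: 0 + 1(133.2) = 133.2
  F: 0 + 1(133.2) = 133.2
  E: 1040 (inert)

133 mol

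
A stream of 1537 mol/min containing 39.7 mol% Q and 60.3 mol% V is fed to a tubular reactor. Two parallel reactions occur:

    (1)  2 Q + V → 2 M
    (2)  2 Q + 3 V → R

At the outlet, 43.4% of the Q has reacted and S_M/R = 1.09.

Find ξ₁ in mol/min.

ξ₁ = 46.7 mol/min

Conversion of Q: Q consumed = 0.434 × 610.2 = 264.8 mol/min = 2ξ₁ + 2ξ₂.
Selectivity: 2ξ₁ / (1ξ₂) = 1.09 → ξ₁ = 0.545 ξ₂.
Substitute: (2·0.545 + 2) ξ₂ = 264.8 → ξ₂ = 85.7 mol/min, ξ₁ = 46.71 mol/min.
Outlet amounts (n = n₀ + Σ ν·ξ):
  Q: 610.2 − 2(46.71) − 2(85.7) = 345.4
  V: 926.8 − 1(46.71) − 3(85.7) = 623
  M: 0 + 2(46.71) = 93.42
  R: 0 + 1(85.7) = 85.7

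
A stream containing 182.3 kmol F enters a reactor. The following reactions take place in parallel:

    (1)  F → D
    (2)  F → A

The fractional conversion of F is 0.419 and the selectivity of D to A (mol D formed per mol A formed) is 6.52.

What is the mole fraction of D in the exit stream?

Conversion of F: F consumed = 0.419 × 182.3 = 76.38 kmol = 1ξ₁ + 1ξ₂.
Selectivity: 1ξ₁ / (1ξ₂) = 6.52 → ξ₁ = 6.52 ξ₂.
Substitute: (1·6.52 + 1) ξ₂ = 76.38 → ξ₂ = 10.16 kmol, ξ₁ = 66.23 kmol.
Outlet amounts (n = n₀ + Σ ν·ξ):
  F: 182.3 − 1(66.23) − 1(10.16) = 105.9
  D: 0 + 1(66.23) = 66.23
  A: 0 + 1(10.16) = 10.16
Total out = 182.3 kmol; y_D = 66.23 / 182.3 = 0.3633.

0.363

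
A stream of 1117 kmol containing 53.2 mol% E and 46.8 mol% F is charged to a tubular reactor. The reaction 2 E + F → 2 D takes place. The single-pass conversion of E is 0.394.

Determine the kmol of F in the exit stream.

E reacted = 0.394 × 594.2 = 234.1 kmol; ν_E = −2, so ξ = 234.1/2 = 117.1 kmol.
Outlet amounts (n = n₀ + ν ξ):
  E: 594.2 − 2(117.1) = 360.1
  F: 522.8 − 1(117.1) = 405.7
  D: 0 + 2(117.1) = 234.1

406 kmol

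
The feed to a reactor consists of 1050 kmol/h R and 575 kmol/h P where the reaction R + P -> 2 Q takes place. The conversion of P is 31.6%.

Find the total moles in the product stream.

P reacted = 0.316 × 575 = 181.7 kmol/h; ν_P = −1, so ξ = 181.7/1 = 181.7 kmol/h.
Outlet amounts (n = n₀ + ν ξ):
  R: 1050 − 1(181.7) = 868.3
  P: 575 − 1(181.7) = 393.3
  Q: 0 + 2(181.7) = 363.4
Total out = 868.3 + 393.3 + 363.4 = 1625 kmol/h.

1620 kmol/h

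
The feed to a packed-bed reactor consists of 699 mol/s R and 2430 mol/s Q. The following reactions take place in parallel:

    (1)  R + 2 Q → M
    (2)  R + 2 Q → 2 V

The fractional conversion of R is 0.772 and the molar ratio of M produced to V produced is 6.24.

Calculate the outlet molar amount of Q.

1350 mol/s

Conversion of R: R consumed = 0.772 × 699 = 539.6 mol/s = 1ξ₁ + 1ξ₂.
Selectivity: 1ξ₁ / (2ξ₂) = 6.24 → ξ₁ = 12.48 ξ₂.
Substitute: (1·12.48 + 1) ξ₂ = 539.6 → ξ₂ = 40.03 mol/s, ξ₁ = 499.6 mol/s.
Outlet amounts (n = n₀ + Σ ν·ξ):
  R: 699 − 1(499.6) − 1(40.03) = 159.4
  Q: 2430 − 2(499.6) − 2(40.03) = 1351
  M: 0 + 1(499.6) = 499.6
  V: 0 + 2(40.03) = 80.06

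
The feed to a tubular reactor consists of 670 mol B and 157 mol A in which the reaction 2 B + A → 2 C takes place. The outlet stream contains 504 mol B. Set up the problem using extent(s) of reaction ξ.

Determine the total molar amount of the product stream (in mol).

744 mol

For B: n = n₀ − 2ξ → 504 = 670 − 2ξ, giving ξ = 83 mol.
Outlet amounts (n = n₀ + ν ξ):
  B: 670 − 2(83) = 504
  A: 157 − 1(83) = 74
  C: 0 + 2(83) = 166
Total out = 504 + 74 + 166 = 744 mol.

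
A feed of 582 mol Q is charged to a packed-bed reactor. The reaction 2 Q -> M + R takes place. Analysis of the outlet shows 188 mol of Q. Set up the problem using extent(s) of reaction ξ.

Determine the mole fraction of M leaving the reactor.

For Q: n = n₀ − 2ξ → 188 = 582 − 2ξ, giving ξ = 197 mol.
Outlet amounts (n = n₀ + ν ξ):
  Q: 582 − 2(197) = 188
  M: 0 + 1(197) = 197
  R: 0 + 1(197) = 197
Total out = 582 mol; y_M = 197 / 582 = 0.3385.

0.338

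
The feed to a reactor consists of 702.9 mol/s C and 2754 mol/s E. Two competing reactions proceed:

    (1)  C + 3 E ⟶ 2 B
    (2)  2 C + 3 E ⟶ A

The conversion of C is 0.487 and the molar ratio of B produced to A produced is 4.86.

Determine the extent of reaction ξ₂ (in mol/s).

Conversion of C: C consumed = 0.487 × 702.9 = 342.3 mol/s = 1ξ₁ + 2ξ₂.
Selectivity: 2ξ₁ / (1ξ₂) = 4.86 → ξ₁ = 2.43 ξ₂.
Substitute: (1·2.43 + 2) ξ₂ = 342.3 → ξ₂ = 77.27 mol/s, ξ₁ = 187.8 mol/s.
Outlet amounts (n = n₀ + Σ ν·ξ):
  C: 702.9 − 1(187.8) − 2(77.27) = 360.6
  E: 2754 − 3(187.8) − 3(77.27) = 1959
  B: 0 + 2(187.8) = 375.5
  A: 0 + 1(77.27) = 77.27

ξ₂ = 77.3 mol/s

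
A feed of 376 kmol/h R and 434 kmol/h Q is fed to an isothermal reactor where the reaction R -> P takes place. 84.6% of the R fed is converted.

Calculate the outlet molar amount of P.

318 kmol/h

R reacted = 0.846 × 376 = 318.1 kmol/h; ν_R = −1, so ξ = 318.1/1 = 318.1 kmol/h.
Outlet amounts (n = n₀ + ν ξ):
  R: 376 − 1(318.1) = 57.9
  P: 0 + 1(318.1) = 318.1
  Q: 434 (inert)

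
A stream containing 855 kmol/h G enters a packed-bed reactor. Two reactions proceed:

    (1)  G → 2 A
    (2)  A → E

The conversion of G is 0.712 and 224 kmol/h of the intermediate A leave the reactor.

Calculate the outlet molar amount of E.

994 kmol/h

Conversion of G: G consumed = 1ξ₁ = 0.712 × 855 → ξ₁ = 608.8 kmol/h.
A balance: n_A = 0 + 2ξ₁ − 1ξ₂ = 224 → ξ₂ = (2·608.8 − 224)/1 = 993.5 kmol/h.
Outlet amounts (n = n₀ + Σ ν·ξ):
  G: 855 − 1(608.8) = 246.2
  A: 0 + 2(608.8) − 1(993.5) = 224
  E: 0 + 1(993.5) = 993.5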